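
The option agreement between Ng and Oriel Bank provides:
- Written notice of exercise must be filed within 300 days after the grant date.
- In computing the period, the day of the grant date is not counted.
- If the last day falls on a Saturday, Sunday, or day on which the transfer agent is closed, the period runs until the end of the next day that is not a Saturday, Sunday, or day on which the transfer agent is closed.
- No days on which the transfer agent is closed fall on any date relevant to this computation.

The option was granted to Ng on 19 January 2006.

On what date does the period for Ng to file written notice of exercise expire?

300 days after 19 January 2006 is November 15, 2006.
November 15, 2006 is a Wednesday and not a day on which the transfer agent is closed, so no extension applies.

November 15, 2006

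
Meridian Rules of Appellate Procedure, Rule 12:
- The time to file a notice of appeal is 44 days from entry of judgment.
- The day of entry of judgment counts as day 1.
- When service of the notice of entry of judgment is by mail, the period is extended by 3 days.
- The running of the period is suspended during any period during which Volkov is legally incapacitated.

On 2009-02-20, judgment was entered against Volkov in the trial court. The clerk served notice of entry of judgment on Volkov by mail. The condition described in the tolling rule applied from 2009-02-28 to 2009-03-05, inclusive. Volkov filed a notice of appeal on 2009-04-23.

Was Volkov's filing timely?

Counting 2009-02-20 as day 1, day 44 is April 4, 2009.
Service was by mail, adding 3 days: April 4, 2009 + 3 days = April 7, 2009.
From February 28, 2009 through March 5, 2009 inclusive is 6 days; tolling adds 6 days: April 7, 2009 + 6 days = April 13, 2009.
The deadline is April 13, 2009; the filing on April 23, 2009 is after that date.

No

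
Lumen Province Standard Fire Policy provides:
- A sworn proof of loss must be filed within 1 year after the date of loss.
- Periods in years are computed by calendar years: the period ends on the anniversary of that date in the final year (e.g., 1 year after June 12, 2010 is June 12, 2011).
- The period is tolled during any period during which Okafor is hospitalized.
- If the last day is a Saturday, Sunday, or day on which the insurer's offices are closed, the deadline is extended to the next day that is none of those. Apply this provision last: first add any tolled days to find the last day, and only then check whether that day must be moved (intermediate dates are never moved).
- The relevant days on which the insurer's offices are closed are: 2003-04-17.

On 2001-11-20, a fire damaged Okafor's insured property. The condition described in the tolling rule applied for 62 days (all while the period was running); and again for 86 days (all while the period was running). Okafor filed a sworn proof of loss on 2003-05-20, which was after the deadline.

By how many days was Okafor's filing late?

1 year after 2001-11-20 is November 20, 2002.
Tolling adds 62 days: November 20, 2002 + 62 days = January 21, 2003.
Tolling adds 86 days: January 21, 2003 + 86 days = April 17, 2003.
April 17, 2003 is a listed holiday. The next qualifying day is April 18, 2003.
The deadline is April 18, 2003; from April 18, 2003 to May 20, 2003 is 32 days.

32 days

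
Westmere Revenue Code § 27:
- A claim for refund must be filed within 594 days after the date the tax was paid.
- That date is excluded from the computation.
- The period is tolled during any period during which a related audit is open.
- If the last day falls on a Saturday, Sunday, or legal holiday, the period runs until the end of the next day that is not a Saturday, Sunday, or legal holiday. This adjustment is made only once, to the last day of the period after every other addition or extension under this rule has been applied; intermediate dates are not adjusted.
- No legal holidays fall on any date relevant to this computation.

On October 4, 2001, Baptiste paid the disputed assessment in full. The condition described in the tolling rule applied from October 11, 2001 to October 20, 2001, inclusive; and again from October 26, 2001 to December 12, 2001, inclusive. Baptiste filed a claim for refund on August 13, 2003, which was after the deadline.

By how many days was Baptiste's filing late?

26 days

594 days after October 4, 2001 is May 21, 2003.
From October 11, 2001 through October 20, 2001 inclusive is 10 days; tolling adds 10 days: May 21, 2003 + 10 days = May 31, 2003.
From October 26, 2001 through December 12, 2001 inclusive is 48 days; tolling adds 48 days: May 31, 2003 + 48 days = July 18, 2003.
July 18, 2003 is a Friday and not a legal holiday, so no extension applies.
The deadline is July 18, 2003; from July 18, 2003 to August 13, 2003 is 26 days.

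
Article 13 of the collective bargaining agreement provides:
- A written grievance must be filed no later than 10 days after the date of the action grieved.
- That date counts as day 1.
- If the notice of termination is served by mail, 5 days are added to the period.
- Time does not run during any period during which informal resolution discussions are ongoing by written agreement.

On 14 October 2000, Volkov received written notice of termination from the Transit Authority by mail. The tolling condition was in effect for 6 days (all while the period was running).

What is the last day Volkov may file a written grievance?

November 3, 2000

Counting 14 October 2000 as day 1, day 10 is October 23, 2000.
Service was by mail, adding 5 days: October 23, 2000 + 5 days = October 28, 2000.
Tolling adds 6 days: October 28, 2000 + 6 days = November 3, 2000.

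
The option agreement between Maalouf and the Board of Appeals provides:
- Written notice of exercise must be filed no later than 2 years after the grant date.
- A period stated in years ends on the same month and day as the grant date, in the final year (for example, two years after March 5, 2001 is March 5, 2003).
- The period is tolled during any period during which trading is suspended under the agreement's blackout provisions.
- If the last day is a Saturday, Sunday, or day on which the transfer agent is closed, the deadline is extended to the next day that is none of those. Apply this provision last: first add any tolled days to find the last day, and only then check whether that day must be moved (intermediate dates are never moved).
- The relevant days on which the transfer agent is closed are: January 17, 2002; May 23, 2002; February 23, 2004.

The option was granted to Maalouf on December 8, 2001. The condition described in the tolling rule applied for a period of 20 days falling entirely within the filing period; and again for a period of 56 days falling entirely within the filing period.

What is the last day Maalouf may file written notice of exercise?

February 24, 2004

2 years after December 8, 2001 is December 8, 2003.
Tolling adds 20 days: December 8, 2003 + 20 days = December 28, 2003.
Tolling adds 56 days: December 28, 2003 + 56 days = February 22, 2004.
February 22, 2004 is Sunday; February 23, 2004 is a listed holiday. The next qualifying day is February 24, 2004.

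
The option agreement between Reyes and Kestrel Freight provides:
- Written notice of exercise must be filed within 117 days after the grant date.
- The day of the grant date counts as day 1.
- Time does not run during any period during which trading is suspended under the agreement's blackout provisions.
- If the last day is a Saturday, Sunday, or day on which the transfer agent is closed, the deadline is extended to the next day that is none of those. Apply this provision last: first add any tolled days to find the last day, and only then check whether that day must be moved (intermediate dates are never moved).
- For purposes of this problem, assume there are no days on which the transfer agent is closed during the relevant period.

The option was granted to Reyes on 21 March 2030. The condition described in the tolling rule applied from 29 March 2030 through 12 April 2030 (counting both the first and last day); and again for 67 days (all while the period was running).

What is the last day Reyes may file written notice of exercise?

Counting 21 March 2030 as day 1, day 117 is July 15, 2030.
From March 29, 2030 through April 12, 2030 inclusive is 15 days; tolling adds 15 days: July 15, 2030 + 15 days = July 30, 2030.
Tolling adds 67 days: July 30, 2030 + 67 days = October 5, 2030.
October 5, 2030 is Saturday; October 6, 2030 is Sunday. The next qualifying day is October 7, 2030.

October 7, 2030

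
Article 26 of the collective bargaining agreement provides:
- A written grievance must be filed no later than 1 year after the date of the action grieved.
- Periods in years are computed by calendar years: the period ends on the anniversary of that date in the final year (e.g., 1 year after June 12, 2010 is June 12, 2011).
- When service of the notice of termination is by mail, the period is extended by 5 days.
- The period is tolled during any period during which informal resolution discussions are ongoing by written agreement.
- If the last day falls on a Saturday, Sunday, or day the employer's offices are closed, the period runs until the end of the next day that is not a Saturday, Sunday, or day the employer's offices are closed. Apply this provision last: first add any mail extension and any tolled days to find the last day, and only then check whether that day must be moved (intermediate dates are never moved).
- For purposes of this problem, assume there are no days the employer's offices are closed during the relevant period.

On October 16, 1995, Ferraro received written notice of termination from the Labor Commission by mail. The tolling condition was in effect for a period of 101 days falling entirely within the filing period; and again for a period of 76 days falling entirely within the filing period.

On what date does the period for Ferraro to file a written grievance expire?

April 16, 1997

1 year after October 16, 1995 is October 16, 1996.
Service was by mail, adding 5 days: October 16, 1996 + 5 days = October 21, 1996.
Tolling adds 101 days: October 21, 1996 + 101 days = January 30, 1997.
Tolling adds 76 days: January 30, 1997 + 76 days = April 16, 1997.
April 16, 1997 is a Wednesday and not a day the employer's offices are closed, so no extension applies.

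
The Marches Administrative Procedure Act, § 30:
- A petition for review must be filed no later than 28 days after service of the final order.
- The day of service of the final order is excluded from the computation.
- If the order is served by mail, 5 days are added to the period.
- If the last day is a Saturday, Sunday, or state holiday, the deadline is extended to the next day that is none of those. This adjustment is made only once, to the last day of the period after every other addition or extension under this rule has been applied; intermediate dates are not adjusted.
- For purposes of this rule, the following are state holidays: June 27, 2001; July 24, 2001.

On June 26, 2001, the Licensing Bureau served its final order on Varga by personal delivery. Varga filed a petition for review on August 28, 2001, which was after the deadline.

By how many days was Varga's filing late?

28 days after June 26, 2001 is July 24, 2001.
Service was not by mail, so no mail extension applies.
July 24, 2001 is a listed holiday. The next qualifying day is July 25, 2001.
The deadline is July 25, 2001; from July 25, 2001 to August 28, 2001 is 34 days.

34 days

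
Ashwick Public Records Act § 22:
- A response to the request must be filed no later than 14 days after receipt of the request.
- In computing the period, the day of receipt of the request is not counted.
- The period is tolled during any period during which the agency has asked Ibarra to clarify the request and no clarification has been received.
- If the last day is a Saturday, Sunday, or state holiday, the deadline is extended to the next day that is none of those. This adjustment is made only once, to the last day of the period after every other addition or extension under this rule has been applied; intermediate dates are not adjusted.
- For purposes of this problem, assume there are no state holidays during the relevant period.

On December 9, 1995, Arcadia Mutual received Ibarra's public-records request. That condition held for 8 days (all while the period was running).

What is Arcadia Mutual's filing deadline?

January 1, 1996

14 days after December 9, 1995 is December 23, 1995.
Tolling adds 8 days: December 23, 1995 + 8 days = December 31, 1995.
December 31, 1995 is Sunday. The next qualifying day is January 1, 1996.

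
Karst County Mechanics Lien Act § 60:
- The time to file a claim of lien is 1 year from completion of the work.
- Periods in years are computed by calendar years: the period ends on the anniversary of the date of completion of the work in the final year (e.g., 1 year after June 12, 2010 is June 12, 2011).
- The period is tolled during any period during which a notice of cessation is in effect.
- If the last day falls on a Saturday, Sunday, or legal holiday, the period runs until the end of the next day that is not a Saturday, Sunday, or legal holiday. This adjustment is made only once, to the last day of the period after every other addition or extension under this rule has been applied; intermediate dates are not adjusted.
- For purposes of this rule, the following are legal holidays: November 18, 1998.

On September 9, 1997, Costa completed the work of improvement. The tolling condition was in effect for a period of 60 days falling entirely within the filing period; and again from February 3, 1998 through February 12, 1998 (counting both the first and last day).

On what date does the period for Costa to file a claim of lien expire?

1 year after September 9, 1997 is September 9, 1998.
Tolling adds 60 days: September 9, 1998 + 60 days = November 8, 1998.
From February 3, 1998 through February 12, 1998 inclusive is 10 days; tolling adds 10 days: November 8, 1998 + 10 days = November 18, 1998.
November 18, 1998 is a listed holiday. The next qualifying day is November 19, 1998.

November 19, 1998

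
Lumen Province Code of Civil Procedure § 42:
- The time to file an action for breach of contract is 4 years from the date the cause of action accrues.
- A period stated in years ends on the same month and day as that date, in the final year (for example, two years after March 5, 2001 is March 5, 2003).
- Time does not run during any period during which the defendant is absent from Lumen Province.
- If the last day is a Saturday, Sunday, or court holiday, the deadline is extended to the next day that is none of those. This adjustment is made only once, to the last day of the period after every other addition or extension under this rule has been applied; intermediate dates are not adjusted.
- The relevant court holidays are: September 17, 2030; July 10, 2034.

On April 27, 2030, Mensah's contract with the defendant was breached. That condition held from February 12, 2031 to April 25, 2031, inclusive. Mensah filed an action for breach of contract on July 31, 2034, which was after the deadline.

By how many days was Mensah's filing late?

20 days

4 years after April 27, 2030 is April 27, 2034.
From February 12, 2031 through April 25, 2031 inclusive is 73 days; tolling adds 73 days: April 27, 2034 + 73 days = July 9, 2034.
July 9, 2034 is Sunday; July 10, 2034 is a listed holiday. The next qualifying day is July 11, 2034.
The deadline is July 11, 2034; from July 11, 2034 to July 31, 2034 is 20 days.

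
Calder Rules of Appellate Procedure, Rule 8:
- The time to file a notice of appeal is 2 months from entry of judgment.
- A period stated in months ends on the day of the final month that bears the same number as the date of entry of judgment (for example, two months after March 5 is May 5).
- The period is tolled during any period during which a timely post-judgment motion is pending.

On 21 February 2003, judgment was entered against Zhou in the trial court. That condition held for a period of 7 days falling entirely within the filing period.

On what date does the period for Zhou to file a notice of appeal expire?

2 months after 21 February 2003 is April 21, 2003.
Tolling adds 7 days: April 21, 2003 + 7 days = April 28, 2003.

April 28, 2003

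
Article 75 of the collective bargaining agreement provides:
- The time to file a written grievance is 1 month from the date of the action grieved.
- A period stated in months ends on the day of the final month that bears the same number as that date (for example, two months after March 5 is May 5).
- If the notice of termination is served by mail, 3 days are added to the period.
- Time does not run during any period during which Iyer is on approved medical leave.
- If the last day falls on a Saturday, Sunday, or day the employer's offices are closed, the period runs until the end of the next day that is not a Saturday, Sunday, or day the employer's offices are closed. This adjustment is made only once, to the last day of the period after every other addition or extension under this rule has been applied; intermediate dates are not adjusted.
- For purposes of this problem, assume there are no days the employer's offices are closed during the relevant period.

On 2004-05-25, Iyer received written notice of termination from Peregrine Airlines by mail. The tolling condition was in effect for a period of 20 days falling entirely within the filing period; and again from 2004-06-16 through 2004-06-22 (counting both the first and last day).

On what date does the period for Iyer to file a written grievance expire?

1 month after 2004-05-25 is June 25, 2004.
Service was by mail, adding 3 days: June 25, 2004 + 3 days = June 28, 2004.
Tolling adds 20 days: June 28, 2004 + 20 days = July 18, 2004.
From June 16, 2004 through June 22, 2004 inclusive is 7 days; tolling adds 7 days: July 18, 2004 + 7 days = July 25, 2004.
July 25, 2004 is Sunday. The next qualifying day is July 26, 2004.

July 26, 2004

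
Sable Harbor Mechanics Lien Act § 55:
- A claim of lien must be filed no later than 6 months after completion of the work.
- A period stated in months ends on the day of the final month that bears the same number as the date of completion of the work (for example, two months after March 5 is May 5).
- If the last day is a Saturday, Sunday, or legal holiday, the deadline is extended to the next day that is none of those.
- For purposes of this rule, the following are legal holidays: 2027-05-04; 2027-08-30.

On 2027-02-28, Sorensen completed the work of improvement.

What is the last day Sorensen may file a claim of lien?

6 months after 2027-02-28 is August 28, 2027.
August 28, 2027 is Saturday; August 29, 2027 is Sunday; August 30, 2027 is a listed holiday. The next qualifying day is August 31, 2027.

August 31, 2027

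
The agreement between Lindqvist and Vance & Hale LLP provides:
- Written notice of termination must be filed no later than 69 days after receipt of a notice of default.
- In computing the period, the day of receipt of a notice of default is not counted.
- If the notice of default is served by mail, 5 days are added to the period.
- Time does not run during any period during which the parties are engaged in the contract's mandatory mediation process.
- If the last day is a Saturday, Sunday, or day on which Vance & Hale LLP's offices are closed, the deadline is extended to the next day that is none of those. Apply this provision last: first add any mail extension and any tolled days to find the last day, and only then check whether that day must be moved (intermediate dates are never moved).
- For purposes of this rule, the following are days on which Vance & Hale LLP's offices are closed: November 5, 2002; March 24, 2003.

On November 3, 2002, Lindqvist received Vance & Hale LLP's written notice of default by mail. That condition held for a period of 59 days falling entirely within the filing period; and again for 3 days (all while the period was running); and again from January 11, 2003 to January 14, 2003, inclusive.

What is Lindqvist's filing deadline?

69 days after November 3, 2002 is January 11, 2003.
Service was by mail, adding 5 days: January 11, 2003 + 5 days = January 16, 2003.
Tolling adds 59 days: January 16, 2003 + 59 days = March 16, 2003.
Tolling adds 3 days: March 16, 2003 + 3 days = March 19, 2003.
From January 11, 2003 through January 14, 2003 inclusive is 4 days; tolling adds 4 days: March 19, 2003 + 4 days = March 23, 2003.
March 23, 2003 is Sunday; March 24, 2003 is a listed holiday. The next qualifying day is March 25, 2003.

March 25, 2003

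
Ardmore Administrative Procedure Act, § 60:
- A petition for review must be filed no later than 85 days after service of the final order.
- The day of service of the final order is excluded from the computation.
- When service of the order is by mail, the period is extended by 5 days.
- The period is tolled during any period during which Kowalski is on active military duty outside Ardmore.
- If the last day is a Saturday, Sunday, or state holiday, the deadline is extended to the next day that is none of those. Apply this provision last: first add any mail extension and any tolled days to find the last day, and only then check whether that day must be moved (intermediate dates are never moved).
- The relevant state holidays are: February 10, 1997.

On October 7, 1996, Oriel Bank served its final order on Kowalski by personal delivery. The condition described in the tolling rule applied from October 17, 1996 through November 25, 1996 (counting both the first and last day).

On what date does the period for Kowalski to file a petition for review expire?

85 days after October 7, 1996 is December 31, 1996.
Service was not by mail, so no mail extension applies.
From October 17, 1996 through November 25, 1996 inclusive is 40 days; tolling adds 40 days: December 31, 1996 + 40 days = February 9, 1997.
February 9, 1997 is Sunday; February 10, 1997 is a listed holiday. The next qualifying day is February 11, 1997.

February 11, 1997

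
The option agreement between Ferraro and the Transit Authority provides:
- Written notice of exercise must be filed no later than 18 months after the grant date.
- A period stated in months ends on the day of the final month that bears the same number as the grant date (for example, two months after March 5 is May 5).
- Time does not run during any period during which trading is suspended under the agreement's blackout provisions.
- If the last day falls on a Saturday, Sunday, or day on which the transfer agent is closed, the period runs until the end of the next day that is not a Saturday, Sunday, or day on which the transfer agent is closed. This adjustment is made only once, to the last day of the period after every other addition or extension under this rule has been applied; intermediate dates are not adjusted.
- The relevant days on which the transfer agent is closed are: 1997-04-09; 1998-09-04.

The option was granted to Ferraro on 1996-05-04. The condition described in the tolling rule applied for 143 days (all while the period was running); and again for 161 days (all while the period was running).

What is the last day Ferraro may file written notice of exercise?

18 months after 1996-05-04 is November 4, 1997.
Tolling adds 143 days: November 4, 1997 + 143 days = March 27, 1998.
Tolling adds 161 days: March 27, 1998 + 161 days = September 4, 1998.
September 4, 1998 is a listed holiday; September 5, 1998 is Saturday; September 6, 1998 is Sunday. The next qualifying day is September 7, 1998.

September 7, 1998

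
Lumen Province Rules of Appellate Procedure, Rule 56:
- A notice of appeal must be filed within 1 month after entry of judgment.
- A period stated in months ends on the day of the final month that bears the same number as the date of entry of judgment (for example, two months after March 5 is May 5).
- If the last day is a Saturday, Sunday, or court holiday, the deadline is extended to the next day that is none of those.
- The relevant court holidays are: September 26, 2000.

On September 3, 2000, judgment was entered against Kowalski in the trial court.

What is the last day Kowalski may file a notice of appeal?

1 month after September 3, 2000 is October 3, 2000.
October 3, 2000 is a Tuesday and not a court holiday, so no extension applies.

October 3, 2000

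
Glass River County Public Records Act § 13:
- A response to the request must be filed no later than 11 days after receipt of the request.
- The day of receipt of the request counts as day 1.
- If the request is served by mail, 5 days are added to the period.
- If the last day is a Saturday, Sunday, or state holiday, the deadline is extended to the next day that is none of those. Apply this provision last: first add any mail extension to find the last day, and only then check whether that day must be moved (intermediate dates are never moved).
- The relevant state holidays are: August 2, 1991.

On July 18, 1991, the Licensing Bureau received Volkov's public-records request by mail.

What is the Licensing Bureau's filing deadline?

Counting July 18, 1991 as day 1, day 11 is July 28, 1991.
Service was by mail, adding 5 days: July 28, 1991 + 5 days = August 2, 1991.
August 2, 1991 is a listed holiday; August 3, 1991 is Saturday; August 4, 1991 is Sunday. The next qualifying day is August 5, 1991.

August 5, 1991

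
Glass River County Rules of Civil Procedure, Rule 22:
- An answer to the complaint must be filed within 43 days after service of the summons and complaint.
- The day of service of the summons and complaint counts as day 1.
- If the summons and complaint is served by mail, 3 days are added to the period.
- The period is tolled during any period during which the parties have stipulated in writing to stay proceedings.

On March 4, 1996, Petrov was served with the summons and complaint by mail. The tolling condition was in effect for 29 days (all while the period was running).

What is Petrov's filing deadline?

May 17, 1996

Counting March 4, 1996 as day 1, day 43 is April 15, 1996.
Service was by mail, adding 3 days: April 15, 1996 + 3 days = April 18, 1996.
Tolling adds 29 days: April 18, 1996 + 29 days = May 17, 1996.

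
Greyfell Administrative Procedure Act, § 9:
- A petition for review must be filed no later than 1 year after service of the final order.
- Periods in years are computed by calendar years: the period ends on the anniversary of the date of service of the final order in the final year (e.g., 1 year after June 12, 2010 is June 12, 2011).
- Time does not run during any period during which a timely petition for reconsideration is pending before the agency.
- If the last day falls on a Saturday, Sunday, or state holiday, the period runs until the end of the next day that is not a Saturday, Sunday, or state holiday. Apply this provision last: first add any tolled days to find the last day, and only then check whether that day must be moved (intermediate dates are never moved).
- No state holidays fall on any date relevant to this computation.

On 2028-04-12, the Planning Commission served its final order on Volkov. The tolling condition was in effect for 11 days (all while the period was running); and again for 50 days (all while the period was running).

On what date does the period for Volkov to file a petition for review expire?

1 year after 2028-04-12 is April 12, 2029.
Tolling adds 11 days: April 12, 2029 + 11 days = April 23, 2029.
Tolling adds 50 days: April 23, 2029 + 50 days = June 12, 2029.
June 12, 2029 is a Tuesday and not a state holiday, so no extension applies.

June 12, 2029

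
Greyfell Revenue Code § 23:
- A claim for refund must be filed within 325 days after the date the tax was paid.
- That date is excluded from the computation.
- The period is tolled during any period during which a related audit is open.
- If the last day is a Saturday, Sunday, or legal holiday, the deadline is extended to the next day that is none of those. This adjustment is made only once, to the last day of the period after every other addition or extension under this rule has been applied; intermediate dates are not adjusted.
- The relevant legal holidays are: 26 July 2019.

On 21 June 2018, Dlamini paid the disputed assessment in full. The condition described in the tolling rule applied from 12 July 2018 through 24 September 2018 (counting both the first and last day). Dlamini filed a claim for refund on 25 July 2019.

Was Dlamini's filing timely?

Yes

325 days after 21 June 2018 is May 12, 2019.
From July 12, 2018 through September 24, 2018 inclusive is 75 days; tolling adds 75 days: May 12, 2019 + 75 days = July 26, 2019.
July 26, 2019 is a listed holiday; July 27, 2019 is Saturday; July 28, 2019 is Sunday. The next qualifying day is July 29, 2019.
The deadline is July 29, 2019; the filing on July 25, 2019 is on or before that date.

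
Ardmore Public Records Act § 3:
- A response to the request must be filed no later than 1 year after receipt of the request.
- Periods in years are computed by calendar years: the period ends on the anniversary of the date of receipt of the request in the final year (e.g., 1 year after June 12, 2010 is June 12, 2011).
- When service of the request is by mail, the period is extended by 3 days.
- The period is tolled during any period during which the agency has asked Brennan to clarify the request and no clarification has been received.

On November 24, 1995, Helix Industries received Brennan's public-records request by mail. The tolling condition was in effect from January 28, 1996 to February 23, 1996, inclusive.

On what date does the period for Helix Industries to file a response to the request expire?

December 24, 1996

1 year after November 24, 1995 is November 24, 1996.
Service was by mail, adding 3 days: November 24, 1996 + 3 days = November 27, 1996.
From January 28, 1996 through February 23, 1996 inclusive is 27 days; tolling adds 27 days: November 27, 1996 + 27 days = December 24, 1996.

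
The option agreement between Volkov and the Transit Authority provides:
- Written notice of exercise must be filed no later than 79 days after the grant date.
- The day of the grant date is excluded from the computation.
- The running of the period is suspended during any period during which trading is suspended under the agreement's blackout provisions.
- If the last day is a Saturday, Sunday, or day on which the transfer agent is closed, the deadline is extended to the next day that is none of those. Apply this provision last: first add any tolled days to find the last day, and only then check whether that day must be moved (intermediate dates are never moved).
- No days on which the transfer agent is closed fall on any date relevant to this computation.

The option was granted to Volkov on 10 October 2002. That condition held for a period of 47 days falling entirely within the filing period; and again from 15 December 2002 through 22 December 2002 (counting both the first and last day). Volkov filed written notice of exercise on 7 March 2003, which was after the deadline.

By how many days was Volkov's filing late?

79 days after 10 October 2002 is December 28, 2002.
Tolling adds 47 days: December 28, 2002 + 47 days = February 13, 2003.
From December 15, 2002 through December 22, 2002 inclusive is 8 days; tolling adds 8 days: February 13, 2003 + 8 days = February 21, 2003.
February 21, 2003 is a Friday and not a day on which the transfer agent is closed, so no extension applies.
The deadline is February 21, 2003; from February 21, 2003 to March 7, 2003 is 14 days.

14 days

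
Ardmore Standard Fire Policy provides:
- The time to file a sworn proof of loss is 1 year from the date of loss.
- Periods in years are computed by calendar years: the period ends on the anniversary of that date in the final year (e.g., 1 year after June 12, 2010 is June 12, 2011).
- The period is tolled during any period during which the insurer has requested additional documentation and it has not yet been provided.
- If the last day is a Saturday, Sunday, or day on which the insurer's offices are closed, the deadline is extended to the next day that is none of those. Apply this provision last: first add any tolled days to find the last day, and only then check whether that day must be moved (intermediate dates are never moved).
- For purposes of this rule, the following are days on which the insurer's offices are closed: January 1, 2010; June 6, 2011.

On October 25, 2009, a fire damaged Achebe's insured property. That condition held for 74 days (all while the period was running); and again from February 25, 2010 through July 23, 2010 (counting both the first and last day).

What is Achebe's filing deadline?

1 year after October 25, 2009 is October 25, 2010.
Tolling adds 74 days: October 25, 2010 + 74 days = January 7, 2011.
From February 25, 2010 through July 23, 2010 inclusive is 149 days; tolling adds 149 days: January 7, 2011 + 149 days = June 5, 2011.
June 5, 2011 is Sunday; June 6, 2011 is a listed holiday. The next qualifying day is June 7, 2011.

June 7, 2011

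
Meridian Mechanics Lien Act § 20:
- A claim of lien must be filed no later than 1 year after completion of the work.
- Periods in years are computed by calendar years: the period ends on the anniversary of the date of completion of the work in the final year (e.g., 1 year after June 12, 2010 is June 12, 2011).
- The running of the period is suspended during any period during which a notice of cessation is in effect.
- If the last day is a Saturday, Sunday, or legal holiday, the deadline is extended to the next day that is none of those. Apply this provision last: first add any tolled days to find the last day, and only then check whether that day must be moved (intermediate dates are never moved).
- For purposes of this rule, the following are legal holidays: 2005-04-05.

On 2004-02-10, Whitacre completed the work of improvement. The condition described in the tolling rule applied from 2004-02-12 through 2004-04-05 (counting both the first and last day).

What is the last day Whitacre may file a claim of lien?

1 year after 2004-02-10 is February 10, 2005.
From February 12, 2004 through April 5, 2004 inclusive is 54 days; tolling adds 54 days: February 10, 2005 + 54 days = April 5, 2005.
April 5, 2005 is a listed holiday. The next qualifying day is April 6, 2005.

April 6, 2005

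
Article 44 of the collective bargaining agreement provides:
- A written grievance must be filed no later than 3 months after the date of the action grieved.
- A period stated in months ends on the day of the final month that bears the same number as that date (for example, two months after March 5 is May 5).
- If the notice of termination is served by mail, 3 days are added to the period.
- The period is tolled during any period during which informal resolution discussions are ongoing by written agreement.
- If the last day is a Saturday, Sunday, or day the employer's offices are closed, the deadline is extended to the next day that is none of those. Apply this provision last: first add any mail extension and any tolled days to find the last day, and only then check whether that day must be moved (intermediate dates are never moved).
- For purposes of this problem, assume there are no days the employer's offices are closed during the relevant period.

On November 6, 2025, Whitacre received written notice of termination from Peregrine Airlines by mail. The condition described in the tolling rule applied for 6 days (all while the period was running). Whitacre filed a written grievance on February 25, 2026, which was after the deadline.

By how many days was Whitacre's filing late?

3 months after November 6, 2025 is February 6, 2026.
Service was by mail, adding 3 days: February 6, 2026 + 3 days = February 9, 2026.
Tolling adds 6 days: February 9, 2026 + 6 days = February 15, 2026.
February 15, 2026 is Sunday. The next qualifying day is February 16, 2026.
The deadline is February 16, 2026; from February 16, 2026 to February 25, 2026 is 9 days.

9 days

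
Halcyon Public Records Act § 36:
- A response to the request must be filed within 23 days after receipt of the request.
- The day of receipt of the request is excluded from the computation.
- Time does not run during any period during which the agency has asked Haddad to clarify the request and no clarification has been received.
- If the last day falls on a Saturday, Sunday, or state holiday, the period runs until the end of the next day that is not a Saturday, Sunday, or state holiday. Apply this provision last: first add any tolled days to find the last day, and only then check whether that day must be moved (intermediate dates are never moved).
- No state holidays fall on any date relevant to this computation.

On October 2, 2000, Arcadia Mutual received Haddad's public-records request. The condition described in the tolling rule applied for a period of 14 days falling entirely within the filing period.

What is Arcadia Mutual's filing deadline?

November 8, 2000

23 days after October 2, 2000 is October 25, 2000.
Tolling adds 14 days: October 25, 2000 + 14 days = November 8, 2000.
November 8, 2000 is a Wednesday and not a state holiday, so no extension applies.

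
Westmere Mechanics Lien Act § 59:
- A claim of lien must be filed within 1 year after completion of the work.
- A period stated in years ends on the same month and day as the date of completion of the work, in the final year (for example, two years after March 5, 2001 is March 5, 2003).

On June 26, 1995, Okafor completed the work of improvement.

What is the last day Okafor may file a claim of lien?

June 26, 1996

1 year after June 26, 1995 is June 26, 1996.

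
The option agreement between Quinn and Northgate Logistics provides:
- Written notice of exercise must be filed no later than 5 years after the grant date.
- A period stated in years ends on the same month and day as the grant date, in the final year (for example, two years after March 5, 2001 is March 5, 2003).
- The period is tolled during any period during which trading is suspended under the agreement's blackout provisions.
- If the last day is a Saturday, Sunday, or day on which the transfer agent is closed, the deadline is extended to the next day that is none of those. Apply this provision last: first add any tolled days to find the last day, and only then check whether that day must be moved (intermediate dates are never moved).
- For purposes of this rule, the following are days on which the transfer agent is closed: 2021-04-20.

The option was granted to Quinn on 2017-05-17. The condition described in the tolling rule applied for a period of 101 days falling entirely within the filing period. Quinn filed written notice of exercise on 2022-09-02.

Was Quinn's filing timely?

5 years after 2017-05-17 is May 17, 2022.
Tolling adds 101 days: May 17, 2022 + 101 days = August 26, 2022.
August 26, 2022 is a Friday and not a day on which the transfer agent is closed, so no extension applies.
The deadline is August 26, 2022; the filing on September 2, 2022 is after that date.

No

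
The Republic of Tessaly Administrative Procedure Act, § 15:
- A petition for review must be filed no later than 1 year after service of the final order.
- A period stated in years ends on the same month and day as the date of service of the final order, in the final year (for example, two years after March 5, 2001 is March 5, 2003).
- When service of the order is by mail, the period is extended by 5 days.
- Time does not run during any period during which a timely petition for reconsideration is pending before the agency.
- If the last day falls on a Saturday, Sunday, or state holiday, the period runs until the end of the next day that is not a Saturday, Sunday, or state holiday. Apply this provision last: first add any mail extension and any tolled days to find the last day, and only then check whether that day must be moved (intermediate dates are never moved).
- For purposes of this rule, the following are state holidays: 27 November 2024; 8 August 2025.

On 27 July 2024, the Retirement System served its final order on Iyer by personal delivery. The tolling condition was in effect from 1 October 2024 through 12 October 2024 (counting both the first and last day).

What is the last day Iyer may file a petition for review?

August 11, 2025

1 year after 27 July 2024 is July 27, 2025.
Service was not by mail, so no mail extension applies.
From October 1, 2024 through October 12, 2024 inclusive is 12 days; tolling adds 12 days: July 27, 2025 + 12 days = August 8, 2025.
August 8, 2025 is a listed holiday; August 9, 2025 is Saturday; August 10, 2025 is Sunday. The next qualifying day is August 11, 2025.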